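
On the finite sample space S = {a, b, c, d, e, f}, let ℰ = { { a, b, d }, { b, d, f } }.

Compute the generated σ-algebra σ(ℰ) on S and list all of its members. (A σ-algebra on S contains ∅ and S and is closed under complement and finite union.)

|σ(ℰ)| = 16.  σ(ℰ) = { {}, { a }, { f }, { a, f }, { b, d }, { c, e }, { a, b, d }, { a, c, e }, { b, d, f }, { c, e, f }, { a, b, d, f }, { a, c, e, f }, { b, c, d, e }, { a, b, c, d, e }, { b, c, d, e, f }, S }

Trace:
Seed the family with ℰ together with ∅ and S: { {}, { a, b, d }, { b, d, f }, S }.
Round 1: 3 new —
  { a, c, e }  = ᶜ of { b, d, f }
  { c, e, f }  = ᶜ of { a, b, d }
  { a, b, d, f }  = { b, d, f } ∪ { a, b, d }
  |family| = 7
Round 2: +4 →
  { c, e }  = ᶜ of { a, b, d, f }
  { a, c, e, f }  = { c, e, f } ∪ { a, c, e }
  { a, b, c, d, e }  = { a, c, e } ∪ { a, b, d }
  { b, c, d, e, f }  = { b, d, f } ∪ { c, e, f }
  |family| = 11
Round 3. New:
  { a }  = ᶜ of { b, c, d, e, f }
  { f }  = ᶜ of { a, b, c, d, e }
  { b, d }  = ᶜ of { a, c, e, f }
  |family| = 14
Round 4 adds 2:
  { a, f }  = { a } ∪ { f }
  { b, c, d, e }  = { c, e } ∪ { b, d }
  |family| = 16
After Round 5 the family is unchanged; done.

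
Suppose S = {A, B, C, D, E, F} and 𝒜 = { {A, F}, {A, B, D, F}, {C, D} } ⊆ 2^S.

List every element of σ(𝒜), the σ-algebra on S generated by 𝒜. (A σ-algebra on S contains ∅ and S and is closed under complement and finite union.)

Take S₀ = 𝒜 ∪ {∅, S} = { {}, {A, F}, {C, D}, {A, B, D, F}, S }.
Round 1: 5 new —
  {C, E}  = {A, B, D, F}ᶜ
  {A, B, E, F}  = {C, D}ᶜ
  {A, C, D, F}  = {C, D} ∪ {A, F}
  {B, C, D, E}  = {A, F}ᶜ
  {A, B, C, D, F}  = {C, D} ∪ {A, B, D, F}
  [10 total]
Round 2. New:
  {E}  = {A, B, C, D, F}ᶜ
  {B, E}  = {A, C, D, F}ᶜ
  {C, D, E}  = {C, D} ∪ {C, E}
  {A, C, E, F}  = {A, F} ∪ {C, E}
  {A, B, C, E, F}  = {C, E} ∪ {A, B, E, F}
  {A, B, D, E, F}  = {A, B, D, F} ∪ {A, B, E, F}
  {A, C, D, E, F}  = {A, C, D, F} ∪ {C, E}
  [17 total]
Round 3: +7 →
  {B}  = {A, C, D, E, F}ᶜ
  {C}  = {A, B, D, E, F}ᶜ
  {D}  = {A, B, C, E, F}ᶜ
  {B, D}  = {A, C, E, F}ᶜ
  {A, B, F}  = {C, D, E}ᶜ
  {A, E, F}  = {A, F} ∪ {E}
  {B, C, E}  = {B, E} ∪ {C, E}
  [24 total]
Round 4: 8 new —
  {B, C}  = {B} ∪ {C}
  {D, E}  = {E} ∪ {D}
  {A, C, F}  = {A, F} ∪ {C}
  {A, D, F}  = {B, C, E}ᶜ
  {B, C, D}  = {A, E, F}ᶜ
  {B, D, E}  = {B, E} ∪ {D}
  {A, B, C, F}  = {C} ∪ {A, B, F}
  {A, D, E, F}  = {A, E, F} ∪ {D}
  [32 total]
After Round 5 the family is unchanged; done.

|σ(𝒜)| = 32.  σ(𝒜) = { {}, {B}, {C}, {D}, {E}, {A, F}, {B, C}, {B, D}, {B, E}, {C, D}, {C, E}, {D, E}, {A, B, F}, {A, C, F}, {A, D, F}, {A, E, F}, {B, C, D}, {B, C, E}, {B, D, E}, {C, D, E}, {A, B, C, F}, {A, B, D, F}, {A, B, E, F}, {A, C, D, F}, {A, C, E, F}, {A, D, E, F}, {B, C, D, E}, {A, B, C, D, F}, {A, B, C, E, F}, {A, B, D, E, F}, {A, C, D, E, F}, S }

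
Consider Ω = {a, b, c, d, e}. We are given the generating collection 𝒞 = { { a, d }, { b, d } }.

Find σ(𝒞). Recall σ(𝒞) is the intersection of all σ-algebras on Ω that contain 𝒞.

Answer: σ(𝒞) = { ∅, { a }, { b }, { d }, { a, b }, { a, d }, { b, d }, { c, e }, { a, b, d }, { a, c, e }, { b, c, e }, { c, d, e }, { a, b, c, e }, { a, c, d, e }, { b, c, d, e }, Ω }

Working:
Initial family (4 sets): { ∅, { a, d }, { b, d }, Ω }.
Round 1: 3 new —
  { a, b, d }  = { b, d } ∪ { a, d }
  { a, c, e }  = complement { b, d }
  { b, c, e }  = complement { a, d }
  [7 total]
Round 2 (4 new):
  { c, e }  = complement { a, b, d }
  { a, b, c, e }  = { b, c, e } ∪ { a, c, e }
  { a, c, d, e }  = { a, d } ∪ { a, c, e }
  { b, c, d, e }  = { b, c, e } ∪ { b, d }
  [11 total]
Round 3 adds 3:
  { a }  = complement { b, c, d, e }
  { b }  = complement { a, c, d, e }
  { d }  = complement { a, b, c, e }
  [14 total]
Round 4 (2 new):
  { a, b }  = { b } ∪ { a }
  { c, d, e }  = { d } ∪ { c, e }
  [16 total]
Round 5: no new sets; the family is a σ-algebra.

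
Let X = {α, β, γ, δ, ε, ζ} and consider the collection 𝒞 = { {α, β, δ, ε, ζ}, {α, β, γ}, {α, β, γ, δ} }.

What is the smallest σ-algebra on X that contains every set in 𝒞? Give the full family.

|σ(𝒞)| = 16.  σ(𝒞) = { {}, {γ}, {δ}, {α, β}, {γ, δ}, {ε, ζ}, {α, β, γ}, {α, β, δ}, {γ, ε, ζ}, {δ, ε, ζ}, {α, β, γ, δ}, {α, β, ε, ζ}, {γ, δ, ε, ζ}, {α, β, γ, ε, ζ}, {α, β, δ, ε, ζ}, X }

Trace:
Start: 𝒞 ∪ {∅, X} = { {}, {α, β, γ}, {α, β, γ, δ}, {α, β, δ, ε, ζ}, X }.
Pass 1: 3 new —
  {γ}  = ᶜ of {α, β, δ, ε, ζ}
  {ε, ζ}  = ᶜ of {α, β, γ, δ}
  {δ, ε, ζ}  = ᶜ of {α, β, γ}
  |family| = 8
Pass 2: 3 new —
  {γ, ε, ζ}  = {γ} ∪ {ε, ζ}
  {γ, δ, ε, ζ}  = {γ} ∪ {δ, ε, ζ}
  {α, β, γ, ε, ζ}  = {α, β, γ} ∪ {ε, ζ}
  |family| = 11
Pass 3. New:
  {δ}  = ᶜ of {α, β, γ, ε, ζ}
  {α, β}  = ᶜ of {γ, δ, ε, ζ}
  {α, β, δ}  = ᶜ of {γ, ε, ζ}
  |family| = 14
Pass 4: +2 →
  {γ, δ}  = {γ} ∪ {δ}
  {α, β, ε, ζ}  = {ε, ζ} ∪ {α, β}
  |family| = 16
Pass 5: already closed under ᶜ and ∪.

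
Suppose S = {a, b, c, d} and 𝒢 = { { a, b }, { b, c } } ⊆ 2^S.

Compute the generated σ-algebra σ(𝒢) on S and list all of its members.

Seed the family with 𝒢 together with ∅ and S: { ∅, { a, b }, { b, c }, S }.
Iteration 1: +3 →
  { a, d }  = complement { b, c }
  { c, d }  = complement { a, b }
  { a, b, c }  = { a, b } ∪ { b, c }
  [7 total]
Iteration 2. New:
  { d }  = complement { a, b, c }
  { a, b, d }  = { a, d } ∪ { a, b }
  { a, c, d }  = { c, d } ∪ { a, d }
  { b, c, d }  = { c, d } ∪ { b, c }
  [11 total]
Iteration 3. New:
  { a }  = complement { b, c, d }
  { b }  = complement { a, c, d }
  { c }  = complement { a, b, d }
  [14 total]
Iteration 4: +2 →
  { a, c }  = { c } ∪ { a }
  { b, d }  = { d } ∪ { b }
  [16 total]
After Iteration 5 the family is unchanged; done.

Hence σ(𝒢) has 16 members: { ∅, { a }, { b }, { c }, { d }, { a, b }, { a, c }, { a, d }, { b, c }, { b, d }, { c, d }, { a, b, c }, { a, b, d }, { a, c, d }, { b, c, d }, S }.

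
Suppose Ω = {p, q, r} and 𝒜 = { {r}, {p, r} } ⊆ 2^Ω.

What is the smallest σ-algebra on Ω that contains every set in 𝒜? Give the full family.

|σ(𝒜)| = 8.  σ(𝒜) = { {}, {p}, {q}, {r}, {p, q}, {p, r}, {q, r}, Ω }

Working:
Seed the family with 𝒜 together with ∅ and Ω: { {}, {r}, {p, r}, Ω }.
Pass 1: 2 new —
  {q}  = ᶜ of {p, r}
  {p, q}  = ᶜ of {r}
  — 6 sets.
Pass 2: 1 new —
  {q, r}  = {r} ∪ {q}
  — 7 sets.
Pass 3: +1 →
  {p}  = ᶜ of {q, r}
  — 8 sets.
Pass 4: already closed under ᶜ and ∪.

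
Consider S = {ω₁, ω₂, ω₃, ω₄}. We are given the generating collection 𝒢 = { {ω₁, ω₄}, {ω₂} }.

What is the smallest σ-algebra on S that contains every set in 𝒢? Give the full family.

Seed the family with 𝒢 together with ∅ and S: { ∅, {ω₂}, {ω₁, ω₄}, S }.
Round 1: +3 →
  {ω₂, ω₃}  = complement {ω₁, ω₄}
  {ω₁, ω₂, ω₄}  = {ω₂} ∪ {ω₁, ω₄}
  {ω₁, ω₃, ω₄}  = complement {ω₂}
  [7 total]
Round 2 adds 1:
  {ω₃}  = complement {ω₁, ω₂, ω₄}
  [8 total]
Round 3: closed — nothing new.

|σ(𝒢)| = 8.  σ(𝒢) = { ∅, {ω₂}, {ω₃}, {ω₁, ω₄}, {ω₂, ω₃}, {ω₁, ω₂, ω₄}, {ω₁, ω₃, ω₄}, S }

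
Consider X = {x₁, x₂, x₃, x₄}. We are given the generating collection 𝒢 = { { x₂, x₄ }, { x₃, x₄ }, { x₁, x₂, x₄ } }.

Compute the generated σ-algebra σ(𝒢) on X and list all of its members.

Answer: σ(𝒢) = { ∅, { x₁ }, { x₂ }, { x₃ }, { x₄ }, { x₁, x₂ }, { x₁, x₃ }, { x₁, x₄ }, { x₂, x₃ }, { x₂, x₄ }, { x₃, x₄ }, { x₁, x₂, x₃ }, { x₁, x₂, x₄ }, { x₁, x₃, x₄ }, { x₂, x₃, x₄ }, X }

Trace:
Start: 𝒢 ∪ {∅, X} = { ∅, { x₂, x₄ }, { x₃, x₄ }, { x₁, x₂, x₄ }, X }.
Step 1 adds 4:
  { x₃ }  = complement { x₁, x₂, x₄ }
  { x₁, x₂ }  = complement { x₃, x₄ }
  { x₁, x₃ }  = complement { x₂, x₄ }
  { x₂, x₃, x₄ }  = { x₃, x₄ } ∪ { x₂, x₄ }
  [9 total]
Step 2: +3 →
  { x₁ }  = complement { x₂, x₃, x₄ }
  { x₁, x₂, x₃ }  = { x₁, x₂ } ∪ { x₃ }
  { x₁, x₃, x₄ }  = { x₃, x₄ } ∪ { x₁, x₃ }
  [12 total]
Step 3: +2 →
  { x₂ }  = complement { x₁, x₃, x₄ }
  { x₄ }  = complement { x₁, x₂, x₃ }
  [14 total]
Step 4: 2 new —
  { x₁, x₄ }  = { x₄ } ∪ { x₁ }
  { x₂, x₃ }  = { x₃ } ∪ { x₂ }
  [16 total]
After Step 5 the family is unchanged; done.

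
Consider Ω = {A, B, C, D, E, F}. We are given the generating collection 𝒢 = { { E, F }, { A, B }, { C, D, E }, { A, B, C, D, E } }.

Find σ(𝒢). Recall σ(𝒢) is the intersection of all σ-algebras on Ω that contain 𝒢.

Seed the family with 𝒢 together with ∅ and Ω: { ∅, { A, B }, { E, F }, { C, D, E }, { A, B, C, D, E }, Ω }.
Step 1 (5 new):
  { F }  = Ω∖{ A, B, C, D, E }
  { A, B, F }  = Ω∖{ C, D, E }
  { A, B, C, D }  = Ω∖{ E, F }
  { A, B, E, F }  = { E, F } ∪ { A, B }
  { C, D, E, F }  = Ω∖{ A, B }
Step 2: 2 new —
  { C, D }  = Ω∖{ A, B, E, F }
  { A, B, C, D, F }  = { F } ∪ { A, B, C, D }
Step 3 (2 new):
  { E }  = Ω∖{ A, B, C, D, F }
  { C, D, F }  = { C, D } ∪ { F }
Step 4: +1 →
  { A, B, E }  = Ω∖{ C, D, F }
Step 5 adds nothing — fixpoint reached.

Therefore σ(𝒢) = { ∅, { E }, { F }, { A, B }, { C, D }, { E, F }, { A, B, E }, { A, B, F }, { C, D, E }, { C, D, F }, { A, B, C, D }, { A, B, E, F }, { C, D, E, F }, { A, B, C, D, E }, { A, B, C, D, F }, Ω } (|σ(𝒢)| = 16).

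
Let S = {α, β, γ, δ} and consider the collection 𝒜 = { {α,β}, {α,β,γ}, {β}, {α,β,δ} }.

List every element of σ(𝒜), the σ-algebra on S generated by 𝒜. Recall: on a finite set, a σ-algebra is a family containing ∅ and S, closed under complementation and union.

Answer: σ(𝒜) = { ∅, {α}, {β}, {γ}, {δ}, {α,β}, {α,γ}, {α,δ}, {β,γ}, {β,δ}, {γ,δ}, {α,β,γ}, {α,β,δ}, {α,γ,δ}, {β,γ,δ}, S }

Check:
Start: 𝒜 ∪ {∅, S} = { ∅, {β}, {α,β}, {α,β,γ}, {α,β,δ}, S }.
Iteration 1 (4 new):
  {γ}  = {α,β,δ}ᶜ
  {δ}  = {α,β,γ}ᶜ
  {γ,δ}  = {α,β}ᶜ
  {α,γ,δ}  = {β}ᶜ
  |family| = 10
Iteration 2: 3 new —
  {β,γ}  = {β} ∪ {γ}
  {β,δ}  = {β} ∪ {δ}
  {β,γ,δ}  = {γ,δ} ∪ {β}
  |family| = 13
Iteration 3 (3 new):
  {α}  = {β,γ,δ}ᶜ
  {α,γ}  = {β,δ}ᶜ
  {α,δ}  = {β,γ}ᶜ
  |family| = 16
Iteration 4 adds nothing — fixpoint reached.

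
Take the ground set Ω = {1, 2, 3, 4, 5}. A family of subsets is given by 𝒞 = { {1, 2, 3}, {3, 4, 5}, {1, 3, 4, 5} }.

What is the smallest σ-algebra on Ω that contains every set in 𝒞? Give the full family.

Seed the family with 𝒞 together with ∅ and Ω: { {}, {1, 2, 3}, {3, 4, 5}, {1, 3, 4, 5}, Ω }.
Pass 1. New:
  {2}  = {1, 3, 4, 5}ᶜ
  {1, 2}  = {3, 4, 5}ᶜ
  {4, 5}  = {1, 2, 3}ᶜ
  (now 8)
Pass 2 adds 3:
  {2, 4, 5}  = {4, 5} ∪ {2}
  {1, 2, 4, 5}  = {4, 5} ∪ {1, 2}
  {2, 3, 4, 5}  = {2} ∪ {3, 4, 5}
  (now 11)
Pass 3: 3 new —
  {1}  = {2, 3, 4, 5}ᶜ
  {3}  = {1, 2, 4, 5}ᶜ
  {1, 3}  = {2, 4, 5}ᶜ
  (now 14)
Pass 4: +2 →
  {2, 3}  = {3} ∪ {2}
  {1, 4, 5}  = {4, 5} ∪ {1}
  (now 16)
Pass 5: closed — nothing new.

|σ(𝒞)| = 16.  σ(𝒞) = { {}, {1}, {2}, {3}, {1, 2}, {1, 3}, {2, 3}, {4, 5}, {1, 2, 3}, {1, 4, 5}, {2, 4, 5}, {3, 4, 5}, {1, 2, 4, 5}, {1, 3, 4, 5}, {2, 3, 4, 5}, Ω }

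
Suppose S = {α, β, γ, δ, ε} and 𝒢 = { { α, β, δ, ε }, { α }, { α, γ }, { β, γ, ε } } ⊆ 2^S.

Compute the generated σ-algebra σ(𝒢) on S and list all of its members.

Seed the family with 𝒢 together with ∅ and S: { {}, { α }, { α, γ }, { β, γ, ε }, { α, β, δ, ε }, S }.
Step 1: 5 new —
  { γ }  = S∖{ α, β, δ, ε }
  { α, δ }  = S∖{ β, γ, ε }
  { β, δ, ε }  = S∖{ α, γ }
  { α, β, γ, ε }  = { β, γ, ε } ∪ { α, γ }
  { β, γ, δ, ε }  = S∖{ α }
  (now 11)
Step 2. New:
  { δ }  = S∖{ α, β, γ, ε }
  { α, γ, δ }  = { γ } ∪ { α, δ }
  (now 13)
Step 3. New:
  { β, ε }  = S∖{ α, γ, δ }
  { γ, δ }  = { γ } ∪ { δ }
  (now 15)
Step 4 (1 new):
  { α, β, ε }  = S∖{ γ, δ }
  (now 16)
Step 5: stable.

Hence σ(𝒢) has 16 members: { {}, { α }, { γ }, { δ }, { α, γ }, { α, δ }, { β, ε }, { γ, δ }, { α, β, ε }, { α, γ, δ }, { β, γ, ε }, { β, δ, ε }, { α, β, γ, ε }, { α, β, δ, ε }, { β, γ, δ, ε }, S }.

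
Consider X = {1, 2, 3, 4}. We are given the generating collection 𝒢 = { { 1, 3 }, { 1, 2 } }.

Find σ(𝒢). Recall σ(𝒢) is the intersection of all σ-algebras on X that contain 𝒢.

Seed the family with 𝒢 together with ∅ and X: { {}, { 1, 2 }, { 1, 3 }, X }.
Pass 1 adds 3:
  { 2, 4 }  = X∖{ 1, 3 }
  { 3, 4 }  = X∖{ 1, 2 }
  { 1, 2, 3 }  = { 1, 2 } ∪ { 1, 3 }
  |family| = 7
Pass 2 adds 4:
  { 4 }  = X∖{ 1, 2, 3 }
  { 1, 2, 4 }  = { 1, 2 } ∪ { 2, 4 }
  { 1, 3, 4 }  = { 3, 4 } ∪ { 1, 3 }
  { 2, 3, 4 }  = { 3, 4 } ∪ { 2, 4 }
  |family| = 11
Pass 3 adds 3:
  { 1 }  = X∖{ 2, 3, 4 }
  { 2 }  = X∖{ 1, 3, 4 }
  { 3 }  = X∖{ 1, 2, 4 }
  |family| = 14
Pass 4 (2 new):
  { 1, 4 }  = { 4 } ∪ { 1 }
  { 2, 3 }  = { 3 } ∪ { 2 }
  |family| = 16
Pass 5: already closed under ᶜ and ∪.

Hence σ(𝒢) has 16 members: { {}, { 1 }, { 2 }, { 3 }, { 4 }, { 1, 2 }, { 1, 3 }, { 1, 4 }, { 2, 3 }, { 2, 4 }, { 3, 4 }, { 1, 2, 3 }, { 1, 2, 4 }, { 1, 3, 4 }, { 2, 3, 4 }, X }.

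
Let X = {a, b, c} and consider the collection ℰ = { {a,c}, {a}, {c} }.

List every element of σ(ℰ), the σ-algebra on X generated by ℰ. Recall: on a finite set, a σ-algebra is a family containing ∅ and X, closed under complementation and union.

Initial family (5 sets): { {}, {a}, {c}, {a,c}, X }.
Step 1: +3 →
  {b}  = ᶜ of {a,c}
  {a,b}  = ᶜ of {c}
  {b,c}  = ᶜ of {a}
Step 2: closed — nothing new.

|σ(ℰ)| = 8.  σ(ℰ) = { {}, {a}, {b}, {c}, {a,b}, {a,c}, {b,c}, X }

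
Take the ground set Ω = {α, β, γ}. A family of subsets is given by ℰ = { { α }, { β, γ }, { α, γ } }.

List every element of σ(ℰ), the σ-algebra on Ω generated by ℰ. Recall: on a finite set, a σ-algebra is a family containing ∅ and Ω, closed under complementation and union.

|σ(ℰ)| = 8.  σ(ℰ) = { {}, { α }, { β }, { γ }, { α, β }, { α, γ }, { β, γ }, Ω }

Trace:
Initial family (5 sets): { {}, { α }, { α, γ }, { β, γ }, Ω }.
Iteration 1. New:
  { β }  = Ω∖{ α, γ }
  (now 6)
Iteration 2 adds 1:
  { α, β }  = { β } ∪ { α }
  (now 7)
Iteration 3: +1 →
  { γ }  = Ω∖{ α, β }
  (now 8)
Iteration 4: closed — nothing new.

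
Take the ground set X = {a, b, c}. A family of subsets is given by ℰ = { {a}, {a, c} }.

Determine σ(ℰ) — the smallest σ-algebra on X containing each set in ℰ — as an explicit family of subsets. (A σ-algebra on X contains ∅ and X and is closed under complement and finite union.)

σ(ℰ) (8 sets): { {}, {a}, {b}, {c}, {a, b}, {a, c}, {b, c}, X }

Working:
Seed the family with ℰ together with ∅ and X: { {}, {a}, {a, c}, X }.
Round 1: 2 new —
  {b}  = {a, c}ᶜ
  {b, c}  = {a}ᶜ
  (now 6)
Round 2 adds 1:
  {a, b}  = {b} ∪ {a}
  (now 7)
Round 3 adds 1:
  {c}  = {a, b}ᶜ
  (now 8)
Round 4: already closed under ᶜ and ∪.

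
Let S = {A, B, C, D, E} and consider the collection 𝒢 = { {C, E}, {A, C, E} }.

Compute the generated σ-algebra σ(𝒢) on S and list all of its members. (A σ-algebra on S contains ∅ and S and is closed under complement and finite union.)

Seed the family with 𝒢 together with ∅ and S: { {}, {C, E}, {A, C, E}, S }.
Iteration 1: +2 →
  {B, D}  = complement {A, C, E}
  {A, B, D}  = complement {C, E}
  |family| = 6
Iteration 2 adds 1:
  {B, C, D, E}  = {C, E} ∪ {B, D}
  |family| = 7
Iteration 3: +1 →
  {A}  = complement {B, C, D, E}
  |family| = 8
Iteration 4: no new sets; the family is a σ-algebra.

Hence σ(𝒢) has 8 members: { {}, {A}, {B, D}, {C, E}, {A, B, D}, {A, C, E}, {B, C, D, E}, S }.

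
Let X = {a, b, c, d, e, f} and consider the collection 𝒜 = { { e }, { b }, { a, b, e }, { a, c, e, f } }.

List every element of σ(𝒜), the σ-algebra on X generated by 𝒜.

|σ(𝒜)| = 32.  σ(𝒜) = { {}, { a }, { b }, { d }, { e }, { a, b }, { a, d }, { a, e }, { b, d }, { b, e }, { c, f }, { d, e }, { a, b, d }, { a, b, e }, { a, c, f }, { a, d, e }, { b, c, f }, { b, d, e }, { c, d, f }, { c, e, f }, { a, b, c, f }, { a, b, d, e }, { a, c, d, f }, { a, c, e, f }, { b, c, d, f }, { b, c, e, f }, { c, d, e, f }, { a, b, c, d, f }, { a, b, c, e, f }, { a, c, d, e, f }, { b, c, d, e, f }, X }

Derivation:
Seed the family with 𝒜 together with ∅ and X: { {}, { b }, { e }, { a, b, e }, { a, c, e, f }, X }.
Step 1: 6 new —
  { b, d }  = complement { a, c, e, f }
  { b, e }  = { b } ∪ { e }
  { c, d, f }  = complement { a, b, e }
  { a, b, c, d, f }  = complement { e }
  { a, b, c, e, f }  = { a, c, e, f } ∪ { a, b, e }
  { a, c, d, e, f }  = complement { b }
  (now 12)
Step 2 (7 new):
  { d }  = complement { a, b, c, e, f }
  { b, d, e }  = { b, e } ∪ { b, d }
  { a, b, d, e }  = { a, b, e } ∪ { b, d }
  { a, c, d, f }  = complement { b, e }
  { b, c, d, f }  = { b } ∪ { c, d, f }
  { c, d, e, f }  = { e } ∪ { c, d, f }
  { b, c, d, e, f }  = { b, e } ∪ { c, d, f }
  (now 19)
Step 3 adds 6:
  { a }  = complement { b, c, d, e, f }
  { a, b }  = complement { c, d, e, f }
  { a, e }  = complement { b, c, d, f }
  { c, f }  = complement { a, b, d, e }
  { d, e }  = { e } ∪ { d }
  { a, c, f }  = complement { b, d, e }
  (now 25)
Step 4. New:
  { a, d }  = { a } ∪ { d }
  { a, b, d }  = { a, b } ∪ { d }
  { a, d, e }  = { a } ∪ { d, e }
  { b, c, f }  = { b } ∪ { c, f }
  { c, e, f }  = { e } ∪ { c, f }
  { a, b, c, f }  = complement { d, e }
  { b, c, e, f }  = { b, e } ∪ { c, f }
  (now 32)
Step 5: closed — nothing new.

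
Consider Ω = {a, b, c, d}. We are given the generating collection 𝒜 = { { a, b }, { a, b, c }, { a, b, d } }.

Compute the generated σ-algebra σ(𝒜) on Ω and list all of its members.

Take S₀ = 𝒜 ∪ {∅, Ω} = { ∅, { a, b }, { a, b, c }, { a, b, d }, Ω }.
Iteration 1: +3 →
  { c }  = complement { a, b, d }
  { d }  = complement { a, b, c }
  { c, d }  = complement { a, b }
  (now 8)
Iteration 2: no new sets; the family is a σ-algebra.

|σ(𝒜)| = 8.  σ(𝒜) = { ∅, { c }, { d }, { a, b }, { c, d }, { a, b, c }, { a, b, d }, Ω }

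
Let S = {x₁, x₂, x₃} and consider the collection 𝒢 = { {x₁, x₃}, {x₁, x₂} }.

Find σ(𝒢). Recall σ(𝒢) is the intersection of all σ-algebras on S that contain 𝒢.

Take S₀ = 𝒢 ∪ {∅, S} = { {}, {x₁, x₂}, {x₁, x₃}, S }.
Pass 1 adds 2:
  {x₂}  = complement {x₁, x₃}
  {x₃}  = complement {x₁, x₂}
  — 6 sets.
Pass 2: +1 →
  {x₂, x₃}  = {x₃} ∪ {x₂}
  — 7 sets.
Pass 3. New:
  {x₁}  = complement {x₂, x₃}
  — 8 sets.
After Pass 4 the family is unchanged; done.

Hence σ(𝒢) has 8 members: { {}, {x₁}, {x₂}, {x₃}, {x₁, x₂}, {x₁, x₃}, {x₂, x₃}, S }.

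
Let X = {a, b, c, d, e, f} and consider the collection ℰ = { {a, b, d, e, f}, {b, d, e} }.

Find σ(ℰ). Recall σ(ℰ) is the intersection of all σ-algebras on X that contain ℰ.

σ(ℰ) (8 sets): { {}, {c}, {a, f}, {a, c, f}, {b, d, e}, {b, c, d, e}, {a, b, d, e, f}, X }

Check:
Begin from { {}, {b, d, e}, {a, b, d, e, f}, X } (that is, ℰ plus ∅ and X).
Iteration 1: 2 new —
  {c}  = {a, b, d, e, f}ᶜ
  {a, c, f}  = {b, d, e}ᶜ
  — 6 sets.
Iteration 2. New:
  {b, c, d, e}  = {c} ∪ {b, d, e}
  — 7 sets.
Iteration 3: 1 new —
  {a, f}  = {b, c, d, e}ᶜ
  — 8 sets.
Iteration 4: already closed under ᶜ and ∪.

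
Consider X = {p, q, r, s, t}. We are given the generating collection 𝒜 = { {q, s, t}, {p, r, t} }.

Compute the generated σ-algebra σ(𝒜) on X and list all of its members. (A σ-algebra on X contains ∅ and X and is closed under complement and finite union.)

Begin from { ∅, {p, r, t}, {q, s, t}, X } (that is, 𝒜 plus ∅ and X).
Step 1. New:
  {p, r}  = X∖{q, s, t}
  {q, s}  = X∖{p, r, t}
  — 6 sets.
Step 2 adds 1:
  {p, q, r, s}  = {p, r} ∪ {q, s}
  — 7 sets.
Step 3 adds 1:
  {t}  = X∖{p, q, r, s}
  — 8 sets.
Step 4: no new sets; the family is a σ-algebra.

|σ(𝒜)| = 8.  σ(𝒜) = { ∅, {t}, {p, r}, {q, s}, {p, r, t}, {q, s, t}, {p, q, r, s}, X }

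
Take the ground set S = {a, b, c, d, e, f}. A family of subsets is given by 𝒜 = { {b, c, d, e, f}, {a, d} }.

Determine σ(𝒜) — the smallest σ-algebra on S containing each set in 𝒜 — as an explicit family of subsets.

Begin from { {}, {a, d}, {b, c, d, e, f}, S } (that is, 𝒜 plus ∅ and S).
Step 1. New:
  {a}  = ᶜ of {b, c, d, e, f}
  {b, c, e, f}  = ᶜ of {a, d}
  |family| = 6
Step 2: +1 →
  {a, b, c, e, f}  = {b, c, e, f} ∪ {a}
  |family| = 7
Step 3 adds 1:
  {d}  = ᶜ of {a, b, c, e, f}
  |family| = 8
After Step 4 the family is unchanged; done.

σ(𝒜) = { {}, {a}, {d}, {a, d}, {b, c, e, f}, {a, b, c, e, f}, {b, c, d, e, f}, S }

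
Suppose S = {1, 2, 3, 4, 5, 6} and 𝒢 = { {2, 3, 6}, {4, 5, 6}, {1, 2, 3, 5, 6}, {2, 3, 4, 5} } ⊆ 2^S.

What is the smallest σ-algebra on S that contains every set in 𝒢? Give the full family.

Take S₀ = 𝒢 ∪ {∅, S} = { ∅, {2, 3, 6}, {4, 5, 6}, {2, 3, 4, 5}, {1, 2, 3, 5, 6}, S }.
Round 1. New:
  {4}  = complement {1, 2, 3, 5, 6}
  {1, 6}  = complement {2, 3, 4, 5}
  {1, 2, 3}  = complement {4, 5, 6}
  {1, 4, 5}  = complement {2, 3, 6}
  {2, 3, 4, 5, 6}  = {2, 3, 6} ∪ {2, 3, 4, 5}
  — 11 sets.
Round 2 (7 new):
  {1}  = complement {2, 3, 4, 5, 6}
  {1, 4, 6}  = {1, 6} ∪ {4}
  {1, 2, 3, 4}  = {1, 2, 3} ∪ {4}
  {1, 2, 3, 6}  = {1, 2, 3} ∪ {1, 6}
  {1, 4, 5, 6}  = {1, 4, 5} ∪ {1, 6}
  {2, 3, 4, 6}  = {2, 3, 6} ∪ {4}
  {1, 2, 3, 4, 5}  = {1, 4, 5} ∪ {1, 2, 3}
  — 18 sets.
Round 3: 8 new —
  {6}  = complement {1, 2, 3, 4, 5}
  {1, 4}  = {1} ∪ {4}
  {1, 5}  = complement {2, 3, 4, 6}
  {2, 3}  = complement {1, 4, 5, 6}
  {4, 5}  = complement {1, 2, 3, 6}
  {5, 6}  = complement {1, 2, 3, 4}
  {2, 3, 5}  = complement {1, 4, 6}
  {1, 2, 3, 4, 6}  = {1, 2, 3} ∪ {2, 3, 4, 6}
  — 26 sets.
Round 4 (6 new):
  {5}  = complement {1, 2, 3, 4, 6}
  {4, 6}  = {6} ∪ {4}
  {1, 5, 6}  = {5, 6} ∪ {1, 6}
  {2, 3, 4}  = {2, 3} ∪ {4}
  {1, 2, 3, 5}  = {1, 2, 3} ∪ {2, 3, 5}
  {2, 3, 5, 6}  = complement {1, 4}
  — 32 sets.
Round 5: closed — nothing new.

Hence σ(𝒢) has 32 members: { ∅, {1}, {4}, {5}, {6}, {1, 4}, {1, 5}, {1, 6}, {2, 3}, {4, 5}, {4, 6}, {5, 6}, {1, 2, 3}, {1, 4, 5}, {1, 4, 6}, {1, 5, 6}, {2, 3, 4}, {2, 3, 5}, {2, 3, 6}, {4, 5, 6}, {1, 2, 3, 4}, {1, 2, 3, 5}, {1, 2, 3, 6}, {1, 4, 5, 6}, {2, 3, 4, 5}, {2, 3, 4, 6}, {2, 3, 5, 6}, {1, 2, 3, 4, 5}, {1, 2, 3, 4, 6}, {1, 2, 3, 5, 6}, {2, 3, 4, 5, 6}, S }.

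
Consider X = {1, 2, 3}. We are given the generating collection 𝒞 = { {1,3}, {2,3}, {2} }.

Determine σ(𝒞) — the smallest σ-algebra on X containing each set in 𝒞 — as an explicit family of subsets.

Begin from { {}, {2}, {1,3}, {2,3}, X } (that is, 𝒞 plus ∅ and X).
Pass 1. New:
  {1}  = {2,3}ᶜ
  (now 6)
Pass 2 adds 1:
  {1,2}  = {2} ∪ {1}
  (now 7)
Pass 3 (1 new):
  {3}  = {1,2}ᶜ
  (now 8)
After Pass 4 the family is unchanged; done.

σ(𝒞) = { {}, {1}, {2}, {3}, {1,2}, {1,3}, {2,3}, X }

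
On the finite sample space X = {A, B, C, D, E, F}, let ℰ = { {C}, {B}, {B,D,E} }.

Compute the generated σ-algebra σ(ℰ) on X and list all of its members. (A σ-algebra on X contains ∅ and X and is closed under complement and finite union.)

σ(ℰ) (16 sets): { ∅, {B}, {C}, {A,F}, {B,C}, {D,E}, {A,B,F}, {A,C,F}, {B,D,E}, {C,D,E}, {A,B,C,F}, {A,D,E,F}, {B,C,D,E}, {A,B,D,E,F}, {A,C,D,E,F}, X }

Working:
Begin from { ∅, {B}, {C}, {B,D,E}, X } (that is, ℰ plus ∅ and X).
Iteration 1. New:
  {B,C}  = {C} ∪ {B}
  {A,C,F}  = {B,D,E}ᶜ
  {B,C,D,E}  = {C} ∪ {B,D,E}
  {A,B,D,E,F}  = {C}ᶜ
  {A,C,D,E,F}  = {B}ᶜ
  (now 10)
Iteration 2: 3 new —
  {A,F}  = {B,C,D,E}ᶜ
  {A,B,C,F}  = {A,C,F} ∪ {B}
  {A,D,E,F}  = {B,C}ᶜ
  (now 13)
Iteration 3. New:
  {D,E}  = {A,B,C,F}ᶜ
  {A,B,F}  = {A,F} ∪ {B}
  (now 15)
Iteration 4: +1 →
  {C,D,E}  = {A,B,F}ᶜ
  (now 16)
Iteration 5: already closed under ᶜ and ∪.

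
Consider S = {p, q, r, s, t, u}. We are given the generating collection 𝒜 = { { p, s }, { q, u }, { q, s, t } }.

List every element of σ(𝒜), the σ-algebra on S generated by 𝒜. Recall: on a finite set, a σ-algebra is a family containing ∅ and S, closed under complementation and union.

σ(𝒜) (64 sets): { {  }, { p }, { q }, { r }, { s }, { t }, { u }, { p, q }, { p, r }, { p, s }, { p, t }, { p, u }, { q, r }, { q, s }, { q, t }, { q, u }, { r, s }, { r, t }, { r, u }, { s, t }, { s, u }, { t, u }, { p, q, r }, { p, q, s }, { p, q, t }, { p, q, u }, { p, r, s }, { p, r, t }, { p, r, u }, { p, s, t }, { p, s, u }, { p, t, u }, { q, r, s }, { q, r, t }, { q, r, u }, { q, s, t }, { q, s, u }, { q, t, u }, { r, s, t }, { r, s, u }, { r, t, u }, { s, t, u }, { p, q, r, s }, { p, q, r, t }, { p, q, r, u }, { p, q, s, t }, { p, q, s, u }, { p, q, t, u }, { p, r, s, t }, { p, r, s, u }, { p, r, t, u }, { p, s, t, u }, { q, r, s, t }, { q, r, s, u }, { q, r, t, u }, { q, s, t, u }, { r, s, t, u }, { p, q, r, s, t }, { p, q, r, s, u }, { p, q, r, t, u }, { p, q, s, t, u }, { p, r, s, t, u }, { q, r, s, t, u }, S }

Working:
Seed the family with 𝒜 together with ∅ and S: { {  }, { p, s }, { q, u }, { q, s, t }, S }.
Round 1 adds 6:
  { p, r, u }  = complement { q, s, t }
  { p, q, s, t }  = { p, s } ∪ { q, s, t }
  { p, q, s, u }  = { p, s } ∪ { q, u }
  { p, r, s, t }  = complement { q, u }
  { q, r, t, u }  = complement { p, s }
  { q, s, t, u }  = { q, u } ∪ { q, s, t }
  |family| = 11
Round 2: +11 →
  { p, r }  = complement { q, s, t, u }
  { r, t }  = complement { p, q, s, u }
  { r, u }  = complement { p, q, s, t }
  { p, q, r, u }  = { p, r, u } ∪ { q, u }
  { p, r, s, u }  = { p, r, u } ∪ { p, s }
  { p, q, r, s, t }  = { p, q, s, t } ∪ { p, r, s, t }
  { p, q, r, s, u }  = { p, q, s, u } ∪ { p, r, u }
  { p, q, r, t, u }  = { p, r, u } ∪ { q, r, t, u }
  { p, q, s, t, u }  = { p, q, s, u } ∪ { p, q, s, t }
  { p, r, s, t, u }  = { p, r, u } ∪ { p, r, s, t }
  { q, r, s, t, u }  = { q, r, t, u } ∪ { q, s, t, u }
  |family| = 22
Round 3 (14 new):
  { p }  = complement { q, r, s, t, u }
  { q }  = complement { p, r, s, t, u }
  { r }  = complement { p, q, s, t, u }
  { s }  = complement { p, q, r, t, u }
  { t }  = complement { p, q, r, s, u }
  { u }  = complement { p, q, r, s, t }
  { q, t }  = complement { p, r, s, u }
  { s, t }  = complement { p, q, r, u }
  { p, r, s }  = { p, s } ∪ { p, r }
  { p, r, t }  = { p, r } ∪ { r, t }
  { q, r, u }  = { q, u } ∪ { r, u }
  { r, t, u }  = { r, t } ∪ { r, u }
  { p, r, t, u }  = { p, r, u } ∪ { r, t }
  { q, r, s, t }  = { r, t } ∪ { q, s, t }
  |family| = 36
Round 4. New:
  { p, q }  = { p } ∪ { q }
  { p, t }  = { p } ∪ { t }
  { p, u }  = complement { q, r, s, t }
  { q, r }  = { q } ∪ { r }
  { q, s }  = complement { p, r, t, u }
  { r, s }  = { r } ∪ { s }
  { s, u }  = { u } ∪ { s }
  { t, u }  = { u } ∪ { t }
  { p, q, r }  = { q } ∪ { p, r }
  { p, q, s }  = complement { r, t, u }
  { p, q, t }  = { q, t } ∪ { p }
  { p, q, u }  = { p } ∪ { q, u }
  { p, s, t }  = complement { q, r, u }
  { p, s, u }  = { u } ∪ { p, s }
  { q, r, t }  = { q, t } ∪ { r }
  { q, s, u }  = complement { p, r, t }
  { q, t, u }  = complement { p, r, s }
  { r, s, t }  = { s, t } ∪ { r }
  { r, s, u }  = { r, u } ∪ { s }
  { s, t, u }  = { u } ∪ { s, t }
  { p, q, r, s }  = { q } ∪ { p, r, s }
  { p, q, r, t }  = { q, t } ∪ { p, r, t }
  { q, r, s, u }  = { q, r, u } ∪ { s }
  { r, s, t, u }  = { s, t } ∪ { r, u }
  |family| = 60
Round 5 (4 new):
  { p, t, u }  = { t, u } ∪ { p, u }
  { q, r, s }  = { r, s } ∪ { q }
  { p, q, t, u }  = complement { r, s }
  { p, s, t, u }  = complement { q, r }
  |family| = 64
Round 6 adds nothing — fixpoint reached.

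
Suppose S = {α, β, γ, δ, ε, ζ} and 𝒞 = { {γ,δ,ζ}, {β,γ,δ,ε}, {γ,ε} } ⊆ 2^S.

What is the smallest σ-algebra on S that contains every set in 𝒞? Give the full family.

|σ(𝒞)| = 64.  σ(𝒞) = { {}, {α}, {β}, {γ}, {δ}, {ε}, {ζ}, {α,β}, {α,γ}, {α,δ}, {α,ε}, {α,ζ}, {β,γ}, {β,δ}, {β,ε}, {β,ζ}, {γ,δ}, {γ,ε}, {γ,ζ}, {δ,ε}, {δ,ζ}, {ε,ζ}, {α,β,γ}, {α,β,δ}, {α,β,ε}, {α,β,ζ}, {α,γ,δ}, {α,γ,ε}, {α,γ,ζ}, {α,δ,ε}, {α,δ,ζ}, {α,ε,ζ}, {β,γ,δ}, {β,γ,ε}, {β,γ,ζ}, {β,δ,ε}, {β,δ,ζ}, {β,ε,ζ}, {γ,δ,ε}, {γ,δ,ζ}, {γ,ε,ζ}, {δ,ε,ζ}, {α,β,γ,δ}, {α,β,γ,ε}, {α,β,γ,ζ}, {α,β,δ,ε}, {α,β,δ,ζ}, {α,β,ε,ζ}, {α,γ,δ,ε}, {α,γ,δ,ζ}, {α,γ,ε,ζ}, {α,δ,ε,ζ}, {β,γ,δ,ε}, {β,γ,δ,ζ}, {β,γ,ε,ζ}, {β,δ,ε,ζ}, {γ,δ,ε,ζ}, {α,β,γ,δ,ε}, {α,β,γ,δ,ζ}, {α,β,γ,ε,ζ}, {α,β,δ,ε,ζ}, {α,γ,δ,ε,ζ}, {β,γ,δ,ε,ζ}, S }

Derivation:
Take S₀ = 𝒞 ∪ {∅, S} = { {}, {γ,ε}, {γ,δ,ζ}, {β,γ,δ,ε}, S }.
Pass 1 adds 5:
  {α,ζ}  = ᶜ of {β,γ,δ,ε}
  {α,β,ε}  = ᶜ of {γ,δ,ζ}
  {α,β,δ,ζ}  = ᶜ of {γ,ε}
  {γ,δ,ε,ζ}  = {γ,ε} ∪ {γ,δ,ζ}
  {β,γ,δ,ε,ζ}  = {γ,δ,ζ} ∪ {β,γ,δ,ε}
  [10 total]
Pass 2: 10 new —
  {α}  = ᶜ of {β,γ,δ,ε,ζ}
  {α,β}  = ᶜ of {γ,δ,ε,ζ}
  {α,β,γ,ε}  = {α,β,ε} ∪ {γ,ε}
  {α,β,ε,ζ}  = {α,ζ} ∪ {α,β,ε}
  {α,γ,δ,ζ}  = {α,ζ} ∪ {γ,δ,ζ}
  {α,γ,ε,ζ}  = {α,ζ} ∪ {γ,ε}
  {α,β,γ,δ,ε}  = {β,γ,δ,ε} ∪ {α,β,ε}
  {α,β,γ,δ,ζ}  = {α,β,δ,ζ} ∪ {γ,δ,ζ}
  {α,β,δ,ε,ζ}  = {α,β,δ,ζ} ∪ {α,β,ε}
  {α,γ,δ,ε,ζ}  = {γ,δ,ε,ζ} ∪ {α,ζ}
  [20 total]
Pass 3: 11 new —
  {β}  = ᶜ of {α,γ,δ,ε,ζ}
  {γ}  = ᶜ of {α,β,δ,ε,ζ}
  {ε}  = ᶜ of {α,β,γ,δ,ζ}
  {ζ}  = ᶜ of {α,β,γ,δ,ε}
  {β,δ}  = ᶜ of {α,γ,ε,ζ}
  {β,ε}  = ᶜ of {α,γ,δ,ζ}
  {γ,δ}  = ᶜ of {α,β,ε,ζ}
  {δ,ζ}  = ᶜ of {α,β,γ,ε}
  {α,β,ζ}  = {α,ζ} ∪ {α,β}
  {α,γ,ε}  = {γ,ε} ∪ {α}
  {α,β,γ,ε,ζ}  = {α,ζ} ∪ {α,β,γ,ε}
  [31 total]
Pass 4: +27 →
  {δ}  = ᶜ of {α,β,γ,ε,ζ}
  {α,γ}  = {γ} ∪ {α}
  {α,ε}  = {ε} ∪ {α}
  {β,γ}  = {β} ∪ {γ}
  {β,ζ}  = {β} ∪ {ζ}
  {γ,ζ}  = {ζ} ∪ {γ}
  {ε,ζ}  = {ζ} ∪ {ε}
  {α,β,γ}  = {α,β} ∪ {γ}
  {α,β,δ}  = {α,β} ∪ {β,δ}
  {α,γ,δ}  = {γ,δ} ∪ {α}
  {α,γ,ζ}  = {α,ζ} ∪ {γ}
  {α,δ,ζ}  = {α,ζ} ∪ {δ,ζ}
  {α,ε,ζ}  = {α,ζ} ∪ {ε}
  {β,γ,δ}  = {γ,δ} ∪ {β}
  {β,γ,ε}  = {β,ε} ∪ {γ}
  {β,δ,ε}  = {β,ε} ∪ {β,δ}
  {β,δ,ζ}  = ᶜ of {α,γ,ε}
  {β,ε,ζ}  = {β,ε} ∪ {ζ}
  {γ,δ,ε}  = ᶜ of {α,β,ζ}
  {γ,ε,ζ}  = {ζ} ∪ {γ,ε}
  {δ,ε,ζ}  = {ε} ∪ {δ,ζ}
  {α,β,γ,δ}  = {γ,δ} ∪ {α,β}
  {α,β,γ,ζ}  = {γ} ∪ {α,β,ζ}
  {α,β,δ,ε}  = {α,β,ε} ∪ {β,δ}
  {α,γ,δ,ε}  = {γ,δ} ∪ {α,γ,ε}
  {β,γ,δ,ζ}  = {β} ∪ {γ,δ,ζ}
  {β,δ,ε,ζ}  = {β,ε} ∪ {δ,ζ}
  [58 total]
Pass 5 adds 6:
  {α,δ}  = {δ} ∪ {α}
  {δ,ε}  = ᶜ of {α,β,γ,ζ}
  {α,δ,ε}  = {δ} ∪ {α,ε}
  {β,γ,ζ}  = {β} ∪ {γ,ζ}
  {α,δ,ε,ζ}  = ᶜ of {β,γ}
  {β,γ,ε,ζ}  = {β} ∪ {γ,ε,ζ}
  [64 total]
Pass 6: stable.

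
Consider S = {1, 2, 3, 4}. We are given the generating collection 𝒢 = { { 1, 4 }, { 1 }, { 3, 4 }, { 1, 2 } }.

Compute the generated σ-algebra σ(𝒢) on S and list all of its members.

|σ(𝒢)| = 16.  σ(𝒢) = { {  }, { 1 }, { 2 }, { 3 }, { 4 }, { 1, 2 }, { 1, 3 }, { 1, 4 }, { 2, 3 }, { 2, 4 }, { 3, 4 }, { 1, 2, 3 }, { 1, 2, 4 }, { 1, 3, 4 }, { 2, 3, 4 }, S }

Trace:
Begin from { {  }, { 1 }, { 1, 2 }, { 1, 4 }, { 3, 4 }, S } (that is, 𝒢 plus ∅ and S).
Step 1 adds 4:
  { 2, 3 }  = complement { 1, 4 }
  { 1, 2, 4 }  = { 1, 4 } ∪ { 1, 2 }
  { 1, 3, 4 }  = { 3, 4 } ∪ { 1, 4 }
  { 2, 3, 4 }  = complement { 1 }
Step 2 (3 new):
  { 2 }  = complement { 1, 3, 4 }
  { 3 }  = complement { 1, 2, 4 }
  { 1, 2, 3 }  = { 1, 2 } ∪ { 2, 3 }
Step 3: +2 →
  { 4 }  = complement { 1, 2, 3 }
  { 1, 3 }  = { 3 } ∪ { 1 }
Step 4. New:
  { 2, 4 }  = complement { 1, 3 }
Step 5: stable.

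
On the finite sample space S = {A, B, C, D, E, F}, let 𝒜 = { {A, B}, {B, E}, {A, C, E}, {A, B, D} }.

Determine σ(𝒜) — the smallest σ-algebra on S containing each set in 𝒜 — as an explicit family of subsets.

|σ(𝒜)| = 64.  σ(𝒜) = { {}, {A}, {B}, {C}, {D}, {E}, {F}, {A, B}, {A, C}, {A, D}, {A, E}, {A, F}, {B, C}, {B, D}, {B, E}, {B, F}, {C, D}, {C, E}, {C, F}, {D, E}, {D, F}, {E, F}, {A, B, C}, {A, B, D}, {A, B, E}, {A, B, F}, {A, C, D}, {A, C, E}, {A, C, F}, {A, D, E}, {A, D, F}, {A, E, F}, {B, C, D}, {B, C, E}, {B, C, F}, {B, D, E}, {B, D, F}, {B, E, F}, {C, D, E}, {C, D, F}, {C, E, F}, {D, E, F}, {A, B, C, D}, {A, B, C, E}, {A, B, C, F}, {A, B, D, E}, {A, B, D, F}, {A, B, E, F}, {A, C, D, E}, {A, C, D, F}, {A, C, E, F}, {A, D, E, F}, {B, C, D, E}, {B, C, D, F}, {B, C, E, F}, {B, D, E, F}, {C, D, E, F}, {A, B, C, D, E}, {A, B, C, D, F}, {A, B, C, E, F}, {A, B, D, E, F}, {A, C, D, E, F}, {B, C, D, E, F}, S }

Derivation:
Begin from { {}, {A, B}, {B, E}, {A, B, D}, {A, C, E}, S } (that is, 𝒜 plus ∅ and S).
Pass 1 adds 8:
  {A, B, E}  = {B, E} ∪ {A, B}
  {B, D, F}  = ᶜ of {A, C, E}
  {C, E, F}  = ᶜ of {A, B, D}
  {A, B, C, E}  = {B, E} ∪ {A, C, E}
  {A, B, D, E}  = {B, E} ∪ {A, B, D}
  {A, C, D, F}  = ᶜ of {B, E}
  {C, D, E, F}  = ᶜ of {A, B}
  {A, B, C, D, E}  = {A, C, E} ∪ {A, B, D}
  |family| = 14
Pass 2: 13 new —
  {F}  = ᶜ of {A, B, C, D, E}
  {C, F}  = ᶜ of {A, B, D, E}
  {D, F}  = ᶜ of {A, B, C, E}
  {C, D, F}  = ᶜ of {A, B, E}
  {A, B, D, F}  = {B, D, F} ∪ {A, B}
  {A, C, E, F}  = {A, C, E} ∪ {C, E, F}
  {B, C, E, F}  = {B, E} ∪ {C, E, F}
  {B, D, E, F}  = {B, D, F} ∪ {B, E}
  {A, B, C, D, F}  = {B, D, F} ∪ {A, C, D, F}
  {A, B, C, E, F}  = {A, B} ∪ {C, E, F}
  {A, B, D, E, F}  = {B, D, F} ∪ {A, B, D, E}
  {A, C, D, E, F}  = {C, D, E, F} ∪ {A, C, E}
  {B, C, D, E, F}  = {B, D, F} ∪ {C, D, E, F}
  |family| = 27
Pass 3 (14 new):
  {A}  = ᶜ of {B, C, D, E, F}
  {B}  = ᶜ of {A, C, D, E, F}
  {C}  = ᶜ of {A, B, D, E, F}
  {D}  = ᶜ of {A, B, C, E, F}
  {E}  = ᶜ of {A, B, C, D, F}
  {A, C}  = ᶜ of {B, D, E, F}
  {A, D}  = ᶜ of {B, C, E, F}
  {B, D}  = ᶜ of {A, C, E, F}
  {C, E}  = ᶜ of {A, B, D, F}
  {A, B, F}  = {A, B} ∪ {F}
  {B, E, F}  = {B, E} ∪ {F}
  {A, B, C, F}  = {A, B} ∪ {C, F}
  {A, B, E, F}  = {F} ∪ {A, B, E}
  {B, C, D, F}  = {B, D, F} ∪ {C, D, F}
  |family| = 41
Pass 4 (21 new):
  {A, E}  = ᶜ of {B, C, D, F}
  {A, F}  = {A} ∪ {F}
  {B, C}  = {B} ∪ {C}
  {B, F}  = {B} ∪ {F}
  {C, D}  = ᶜ of {A, B, E, F}
  {D, E}  = ᶜ of {A, B, C, F}
  {E, F}  = {F} ∪ {E}
  {A, B, C}  = {B} ∪ {A, C}
  {A, C, D}  = ᶜ of {B, E, F}
  {A, C, F}  = {A, C} ∪ {C, F}
  {A, D, E}  = {A, D} ∪ {E}
  {A, D, F}  = {A} ∪ {D, F}
  {B, C, D}  = {C} ∪ {B, D}
  {B, C, E}  = {B} ∪ {C, E}
  {B, C, F}  = {B} ∪ {C, F}
  {B, D, E}  = {D} ∪ {B, E}
  {C, D, E}  = ᶜ of {A, B, F}
  {D, E, F}  = {D, F} ∪ {E}
  {A, B, C, D}  = {A, C} ∪ {A, B, D}
  {A, C, D, E}  = {A, C, E} ∪ {D}
  {B, C, D, E}  = {C, E} ∪ {B, D}
  |family| = 62
Pass 5: 2 new —
  {A, E, F}  = ᶜ of {B, C, D}
  {A, D, E, F}  = ᶜ of {B, C}
  |family| = 64
Pass 6: stable.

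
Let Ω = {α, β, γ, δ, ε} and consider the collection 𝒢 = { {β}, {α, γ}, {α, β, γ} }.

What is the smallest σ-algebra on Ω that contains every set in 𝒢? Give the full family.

Take S₀ = 𝒢 ∪ {∅, Ω} = { {}, {β}, {α, γ}, {α, β, γ}, Ω }.
Pass 1 (3 new):
  {δ, ε}  = Ω∖{α, β, γ}
  {β, δ, ε}  = Ω∖{α, γ}
  {α, γ, δ, ε}  = Ω∖{β}
Pass 2 adds nothing — fixpoint reached.

Hence σ(𝒢) has 8 members: { {}, {β}, {α, γ}, {δ, ε}, {α, β, γ}, {β, δ, ε}, {α, γ, δ, ε}, Ω }.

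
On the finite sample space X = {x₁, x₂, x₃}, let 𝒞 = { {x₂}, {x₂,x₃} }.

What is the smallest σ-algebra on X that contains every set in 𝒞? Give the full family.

Begin from { {}, {x₂}, {x₂,x₃}, X } (that is, 𝒞 plus ∅ and X).
Round 1 (2 new):
  {x₁}  = {x₂,x₃}ᶜ
  {x₁,x₃}  = {x₂}ᶜ
  — 6 sets.
Round 2 adds 1:
  {x₁,x₂}  = {x₂} ∪ {x₁}
  — 7 sets.
Round 3. New:
  {x₃}  = {x₁,x₂}ᶜ
  — 8 sets.
Round 4: closed — nothing new.

|σ(𝒞)| = 8.  σ(𝒞) = { {}, {x₁}, {x₂}, {x₃}, {x₁,x₂}, {x₁,x₃}, {x₂,x₃}, X }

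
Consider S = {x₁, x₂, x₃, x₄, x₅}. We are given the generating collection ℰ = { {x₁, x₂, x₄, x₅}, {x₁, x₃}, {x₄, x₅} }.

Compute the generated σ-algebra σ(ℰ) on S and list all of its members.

σ(ℰ) = { ∅, {x₁}, {x₂}, {x₃}, {x₁, x₂}, {x₁, x₃}, {x₂, x₃}, {x₄, x₅}, {x₁, x₂, x₃}, {x₁, x₄, x₅}, {x₂, x₄, x₅}, {x₃, x₄, x₅}, {x₁, x₂, x₄, x₅}, {x₁, x₃, x₄, x₅}, {x₂, x₃, x₄, x₅}, S }

Check:
Take S₀ = ℰ ∪ {∅, S} = { ∅, {x₁, x₃}, {x₄, x₅}, {x₁, x₂, x₄, x₅}, S }.
Pass 1 adds 4:
  {x₃}  = ᶜ of {x₁, x₂, x₄, x₅}
  {x₁, x₂, x₃}  = ᶜ of {x₄, x₅}
  {x₂, x₄, x₅}  = ᶜ of {x₁, x₃}
  {x₁, x₃, x₄, x₅}  = {x₄, x₅} ∪ {x₁, x₃}
  — 9 sets.
Pass 2: +3 →
  {x₂}  = ᶜ of {x₁, x₃, x₄, x₅}
  {x₃, x₄, x₅}  = {x₄, x₅} ∪ {x₃}
  {x₂, x₃, x₄, x₅}  = {x₃} ∪ {x₂, x₄, x₅}
  — 12 sets.
Pass 3. New:
  {x₁}  = ᶜ of {x₂, x₃, x₄, x₅}
  {x₁, x₂}  = ᶜ of {x₃, x₄, x₅}
  {x₂, x₃}  = {x₃} ∪ {x₂}
  — 15 sets.
Pass 4 (1 new):
  {x₁, x₄, x₅}  = ᶜ of {x₂, x₃}
  — 16 sets.
Pass 5: already closed under ᶜ and ∪.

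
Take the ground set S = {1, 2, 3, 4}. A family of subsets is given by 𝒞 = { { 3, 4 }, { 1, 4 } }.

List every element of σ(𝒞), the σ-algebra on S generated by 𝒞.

σ(𝒞) (16 sets): { {}, { 1 }, { 2 }, { 3 }, { 4 }, { 1, 2 }, { 1, 3 }, { 1, 4 }, { 2, 3 }, { 2, 4 }, { 3, 4 }, { 1, 2, 3 }, { 1, 2, 4 }, { 1, 3, 4 }, { 2, 3, 4 }, S }

Derivation:
Initial family (4 sets): { {}, { 1, 4 }, { 3, 4 }, S }.
Round 1: +3 →
  { 1, 2 }  = S∖{ 3, 4 }
  { 2, 3 }  = S∖{ 1, 4 }
  { 1, 3, 4 }  = { 3, 4 } ∪ { 1, 4 }
  |family| = 7
Round 2: +4 →
  { 2 }  = S∖{ 1, 3, 4 }
  { 1, 2, 3 }  = { 2, 3 } ∪ { 1, 2 }
  { 1, 2, 4 }  = { 1, 4 } ∪ { 1, 2 }
  { 2, 3, 4 }  = { 3, 4 } ∪ { 2, 3 }
  |family| = 11
Round 3: 3 new —
  { 1 }  = S∖{ 2, 3, 4 }
  { 3 }  = S∖{ 1, 2, 4 }
  { 4 }  = S∖{ 1, 2, 3 }
  |family| = 14
Round 4 adds 2:
  { 1, 3 }  = { 3 } ∪ { 1 }
  { 2, 4 }  = { 4 } ∪ { 2 }
  |family| = 16
After Round 5 the family is unchanged; done.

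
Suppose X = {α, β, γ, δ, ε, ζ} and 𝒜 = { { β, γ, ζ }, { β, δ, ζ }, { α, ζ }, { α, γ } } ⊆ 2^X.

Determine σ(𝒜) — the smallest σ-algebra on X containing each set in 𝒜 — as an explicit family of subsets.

Answer: σ(𝒜) = { {}, { α }, { β }, { γ }, { δ }, { ε }, { ζ }, { α, β }, { α, γ }, { α, δ }, { α, ε }, { α, ζ }, { β, γ }, { β, δ }, { β, ε }, { β, ζ }, { γ, δ }, { γ, ε }, { γ, ζ }, { δ, ε }, { δ, ζ }, { ε, ζ }, { α, β, γ }, { α, β, δ }, { α, β, ε }, { α, β, ζ }, { α, γ, δ }, { α, γ, ε }, { α, γ, ζ }, { α, δ, ε }, { α, δ, ζ }, { α, ε, ζ }, { β, γ, δ }, { β, γ, ε }, { β, γ, ζ }, { β, δ, ε }, { β, δ, ζ }, { β, ε, ζ }, { γ, δ, ε }, { γ, δ, ζ }, { γ, ε, ζ }, { δ, ε, ζ }, { α, β, γ, δ }, { α, β, γ, ε }, { α, β, γ, ζ }, { α, β, δ, ε }, { α, β, δ, ζ }, { α, β, ε, ζ }, { α, γ, δ, ε }, { α, γ, δ, ζ }, { α, γ, ε, ζ }, { α, δ, ε, ζ }, { β, γ, δ, ε }, { β, γ, δ, ζ }, { β, γ, ε, ζ }, { β, δ, ε, ζ }, { γ, δ, ε, ζ }, { α, β, γ, δ, ε }, { α, β, γ, δ, ζ }, { α, β, γ, ε, ζ }, { α, β, δ, ε, ζ }, { α, γ, δ, ε, ζ }, { β, γ, δ, ε, ζ }, X }

Trace:
Start: 𝒜 ∪ {∅, X} = { {}, { α, γ }, { α, ζ }, { β, γ, ζ }, { β, δ, ζ }, X }.
Round 1 adds 9:
  { α, γ, ε }  = ᶜ of { β, δ, ζ }
  { α, γ, ζ }  = { α, γ } ∪ { α, ζ }
  { α, δ, ε }  = ᶜ of { β, γ, ζ }
  { α, β, γ, ζ }  = { α, γ } ∪ { β, γ, ζ }
  { α, β, δ, ζ }  = { β, δ, ζ } ∪ { α, ζ }
  { β, γ, δ, ε }  = ᶜ of { α, ζ }
  { β, γ, δ, ζ }  = { β, δ, ζ } ∪ { β, γ, ζ }
  { β, δ, ε, ζ }  = ᶜ of { α, γ }
  { α, β, γ, δ, ζ }  = { β, δ, ζ } ∪ { α, γ }
  |family| = 15
Round 2 adds 13:
  { ε }  = ᶜ of { α, β, γ, δ, ζ }
  { α, ε }  = ᶜ of { β, γ, δ, ζ }
  { γ, ε }  = ᶜ of { α, β, δ, ζ }
  { δ, ε }  = ᶜ of { α, β, γ, ζ }
  { β, δ, ε }  = ᶜ of { α, γ, ζ }
  { α, γ, δ, ε }  = { α, δ, ε } ∪ { α, γ, ε }
  { α, γ, ε, ζ }  = { α, γ, ζ } ∪ { α, γ, ε }
  { α, δ, ε, ζ }  = { α, δ, ε } ∪ { α, ζ }
  { α, β, γ, δ, ε }  = { α, δ, ε } ∪ { β, γ, δ, ε }
  { α, β, γ, ε, ζ }  = { β, γ, ζ } ∪ { α, γ, ε }
  { α, β, δ, ε, ζ }  = { α, δ, ε } ∪ { β, δ, ζ }
  { α, γ, δ, ε, ζ }  = { α, δ, ε } ∪ { α, γ, ζ }
  { β, γ, δ, ε, ζ }  = { β, δ, ζ } ∪ { β, γ, δ, ε }
  |family| = 28
Round 3 (12 new):
  { α }  = ᶜ of { β, γ, δ, ε, ζ }
  { β }  = ᶜ of { α, γ, δ, ε, ζ }
  { γ }  = ᶜ of { α, β, δ, ε, ζ }
  { δ }  = ᶜ of { α, β, γ, ε, ζ }
  { ζ }  = ᶜ of { α, β, γ, δ, ε }
  { β, γ }  = ᶜ of { α, δ, ε, ζ }
  { β, δ }  = ᶜ of { α, γ, ε, ζ }
  { β, ζ }  = ᶜ of { α, γ, δ, ε }
  { α, ε, ζ }  = { α, ζ } ∪ { α, ε }
  { γ, δ, ε }  = { δ, ε } ∪ { γ, ε }
  { α, β, δ, ε }  = { α, ε } ∪ { β, δ, ε }
  { β, γ, ε, ζ }  = { γ, ε } ∪ { β, γ, ζ }
  |family| = 40
Round 4: +23 →
  { α, β }  = { β } ∪ { α }
  { α, δ }  = ᶜ of { β, γ, ε, ζ }
  { β, ε }  = { β } ∪ { ε }
  { γ, δ }  = { γ } ∪ { δ }
  { γ, ζ }  = ᶜ of { α, β, δ, ε }
  { δ, ζ }  = { δ } ∪ { ζ }
  { ε, ζ }  = { ζ } ∪ { ε }
  { α, β, γ }  = { β } ∪ { α, γ }
  { α, β, δ }  = { α } ∪ { β, δ }
  { α, β, ε }  = { β } ∪ { α, ε }
  { α, β, ζ }  = ᶜ of { γ, δ, ε }
  { α, γ, δ }  = { α, γ } ∪ { δ }
  { α, δ, ζ }  = { α, ζ } ∪ { δ }
  { β, γ, δ }  = ᶜ of { α, ε, ζ }
  { β, γ, ε }  = { β } ∪ { γ, ε }
  { β, ε, ζ }  = { β, ζ } ∪ { ε }
  { γ, ε, ζ }  = { γ, ε } ∪ { ζ }
  { δ, ε, ζ }  = { δ, ε } ∪ { ζ }
  { α, β, γ, δ }  = { α, γ } ∪ { β, δ }
  { α, β, γ, ε }  = { α, γ, ε } ∪ { β }
  { α, β, ε, ζ }  = { β } ∪ { α, ε, ζ }
  { α, γ, δ, ζ }  = { α, γ, ζ } ∪ { δ }
  { γ, δ, ε, ζ }  = { γ, δ, ε } ∪ { ζ }
  |family| = 63
Round 5: +1 →
  { γ, δ, ζ }  = ᶜ of { α, β, ε }
  |family| = 64
Round 6: no new sets; the family is a σ-algebra.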